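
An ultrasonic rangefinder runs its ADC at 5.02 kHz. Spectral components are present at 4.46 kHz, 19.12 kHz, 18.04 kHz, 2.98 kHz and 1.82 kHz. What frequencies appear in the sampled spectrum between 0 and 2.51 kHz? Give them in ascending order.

0.56 kHz, 0.96 kHz, 1.82 kHz, 2.04 kHz

fs/2 = 2.51 kHz.
4.46 kHz > fs/2 = 2.51 kHz, folds to fs − 4.46 kHz = 0.56 kHz.
19.12 kHz mod fs = 4.06 kHz.
4.06 kHz > fs/2 = 2.51 kHz, folds to fs − 4.06 kHz = 0.96 kHz.
18.04 kHz mod fs = 2.98 kHz.
2.98 kHz > fs/2 = 2.51 kHz, folds to fs − 2.98 kHz = 2.04 kHz.
2.98 kHz > fs/2 = 2.51 kHz, folds to fs − 2.98 kHz = 2.04 kHz.
1.82 kHz ≤ fs/2 = 2.51 kHz, passes unchanged.
Distinct values: {0.56 kHz, 0.96 kHz, 1.82 kHz, 2.04 kHz}.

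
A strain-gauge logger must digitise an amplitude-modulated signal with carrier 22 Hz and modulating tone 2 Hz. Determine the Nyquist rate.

48 Hz

AM sidebands sit at fc ± fm = 20 Hz and 24 Hz.
Highest-frequency component: 24 Hz.
Nyquist rate = 2 × 24 Hz = 48 Hz.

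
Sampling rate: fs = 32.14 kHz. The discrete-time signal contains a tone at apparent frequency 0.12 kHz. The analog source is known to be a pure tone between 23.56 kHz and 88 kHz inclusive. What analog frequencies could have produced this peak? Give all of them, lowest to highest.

Frequencies that alias to 0.12 kHz are k·fs ± 0.12 kHz for integer k ≥ 0.
k=0: 0.12 kHz.
k=1: 32.02 kHz, 32.26 kHz.
k=2: 64.16 kHz, 64.4 kHz.
k=3: 96.3 kHz, 96.54 kHz.
Within [23.56 kHz, 88 kHz]: 32.02 kHz, 32.26 kHz, 64.16 kHz, 64.4 kHz.

32.02 kHz, 32.26 kHz, 64.16 kHz, 64.4 kHz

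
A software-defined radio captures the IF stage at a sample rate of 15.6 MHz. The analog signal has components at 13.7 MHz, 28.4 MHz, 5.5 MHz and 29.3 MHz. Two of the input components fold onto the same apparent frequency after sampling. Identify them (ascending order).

fs/2 = 7.8 MHz.
13.7 MHz > fs/2 = 7.8 MHz, folds to fs − 13.7 MHz = 1.9 MHz.
28.4 MHz mod fs = 12.8 MHz.
12.8 MHz > fs/2 = 7.8 MHz, folds to fs − 12.8 MHz = 2.8 MHz.
5.5 MHz ≤ fs/2 = 7.8 MHz, passes unchanged.
29.3 MHz mod fs = 13.7 MHz.
13.7 MHz > fs/2 = 7.8 MHz, folds to fs − 13.7 MHz = 1.9 MHz.
13.7 MHz and 29.3 MHz both map to 1.9 MHz.

13.7 MHz, 29.3 MHz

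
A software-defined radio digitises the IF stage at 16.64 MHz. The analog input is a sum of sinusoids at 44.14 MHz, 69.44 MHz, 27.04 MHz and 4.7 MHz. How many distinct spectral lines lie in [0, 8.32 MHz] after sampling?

fs/2 = 8.32 MHz.
44.14 MHz mod fs = 10.86 MHz.
10.86 MHz > fs/2 = 8.32 MHz, folds to fs − 10.86 MHz = 5.78 MHz.
69.44 MHz mod fs = 2.88 MHz.
2.88 MHz ≤ fs/2 = 8.32 MHz, appears at 2.88 MHz.
27.04 MHz mod fs = 10.4 MHz.
10.4 MHz > fs/2 = 8.32 MHz, folds to fs − 10.4 MHz = 6.24 MHz.
4.7 MHz ≤ fs/2 = 8.32 MHz, passes unchanged.
Distinct values: {2.88 MHz, 4.7 MHz, 5.78 MHz, 6.24 MHz} → 4.

4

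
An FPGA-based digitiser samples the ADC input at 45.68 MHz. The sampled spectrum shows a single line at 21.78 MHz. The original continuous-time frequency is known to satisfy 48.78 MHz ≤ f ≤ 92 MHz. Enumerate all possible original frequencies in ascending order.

67.46 MHz, 69.58 MHz

Frequencies that alias to 21.78 MHz are k·fs ± 21.78 MHz for integer k ≥ 0.
k=0: 21.78 MHz.
k=1: 23.9 MHz, 67.46 MHz.
k=2: 69.58 MHz, 113.14 MHz.
k=3: 115.26 MHz, 158.82 MHz.
Within [48.78 MHz, 92 MHz]: 67.46 MHz, 69.58 MHz.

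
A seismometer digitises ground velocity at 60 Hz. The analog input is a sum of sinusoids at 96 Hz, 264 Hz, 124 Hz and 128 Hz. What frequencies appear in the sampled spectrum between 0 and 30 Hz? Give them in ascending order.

fs/2 = 30 Hz.
96 Hz mod fs = 36 Hz.
36 Hz > fs/2 = 30 Hz, folds to fs − 36 Hz = 24 Hz.
264 Hz mod fs = 24 Hz.
24 Hz ≤ fs/2 = 30 Hz, appears at 24 Hz.
124 Hz mod fs = 4 Hz.
4 Hz ≤ fs/2 = 30 Hz, appears at 4 Hz.
128 Hz mod fs = 8 Hz.
8 Hz ≤ fs/2 = 30 Hz, appears at 8 Hz.
Distinct values: {4 Hz, 8 Hz, 24 Hz}.

4 Hz, 8 Hz, 24 Hz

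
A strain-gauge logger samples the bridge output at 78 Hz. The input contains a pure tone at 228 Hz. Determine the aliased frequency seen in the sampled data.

6 Hz

228 Hz mod fs = 72 Hz.
72 Hz > fs/2 = 39 Hz, folds to fs − 72 Hz = 6 Hz.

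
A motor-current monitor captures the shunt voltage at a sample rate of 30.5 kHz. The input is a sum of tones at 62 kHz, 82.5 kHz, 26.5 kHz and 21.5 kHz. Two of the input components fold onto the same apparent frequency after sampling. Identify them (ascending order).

21.5 kHz, 82.5 kHz

fs/2 = 15.25 kHz.
62 kHz mod fs = 1 kHz.
1 kHz ≤ fs/2 = 15.25 kHz, appears at 1 kHz.
82.5 kHz mod fs = 21.5 kHz.
21.5 kHz > fs/2 = 15.25 kHz, folds to fs − 21.5 kHz = 9 kHz.
26.5 kHz > fs/2 = 15.25 kHz, folds to fs − 26.5 kHz = 4 kHz.
21.5 kHz > fs/2 = 15.25 kHz, folds to fs − 21.5 kHz = 9 kHz.
21.5 kHz and 82.5 kHz both map to 9 kHz.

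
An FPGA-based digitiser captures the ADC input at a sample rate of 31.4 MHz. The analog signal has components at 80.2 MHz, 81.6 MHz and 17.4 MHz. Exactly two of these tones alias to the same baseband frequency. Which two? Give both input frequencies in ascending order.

17.4 MHz, 80.2 MHz

fs/2 = 15.7 MHz.
80.2 MHz mod fs = 17.4 MHz.
17.4 MHz > fs/2 = 15.7 MHz, folds to fs − 17.4 MHz = 14 MHz.
81.6 MHz mod fs = 18.8 MHz.
18.8 MHz > fs/2 = 15.7 MHz, folds to fs − 18.8 MHz = 12.6 MHz.
17.4 MHz > fs/2 = 15.7 MHz, folds to fs − 17.4 MHz = 14 MHz.
17.4 MHz and 80.2 MHz both map to 14 MHz.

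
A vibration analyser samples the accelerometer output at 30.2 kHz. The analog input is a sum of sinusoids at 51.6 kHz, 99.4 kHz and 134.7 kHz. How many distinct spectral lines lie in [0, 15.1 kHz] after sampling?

fs/2 = 15.1 kHz.
51.6 kHz mod fs = 21.4 kHz.
21.4 kHz > fs/2 = 15.1 kHz, folds to fs − 21.4 kHz = 8.8 kHz.
99.4 kHz mod fs = 8.8 kHz.
8.8 kHz ≤ fs/2 = 15.1 kHz, appears at 8.8 kHz.
134.7 kHz mod fs = 13.9 kHz.
13.9 kHz ≤ fs/2 = 15.1 kHz, appears at 13.9 kHz.
Distinct values: {8.8 kHz, 13.9 kHz} → 2.

2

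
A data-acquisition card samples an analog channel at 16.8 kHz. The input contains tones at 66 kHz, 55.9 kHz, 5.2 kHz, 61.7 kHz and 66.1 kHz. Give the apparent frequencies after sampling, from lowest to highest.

1.1 kHz, 1.2 kHz, 5.2 kHz, 5.5 kHz

fs/2 = 8.4 kHz.
66 kHz mod fs = 15.6 kHz.
15.6 kHz > fs/2 = 8.4 kHz, folds to fs − 15.6 kHz = 1.2 kHz.
55.9 kHz mod fs = 5.5 kHz.
5.5 kHz ≤ fs/2 = 8.4 kHz, appears at 5.5 kHz.
5.2 kHz ≤ fs/2 = 8.4 kHz, passes unchanged.
61.7 kHz mod fs = 11.3 kHz.
11.3 kHz > fs/2 = 8.4 kHz, folds to fs − 11.3 kHz = 5.5 kHz.
66.1 kHz mod fs = 15.7 kHz.
15.7 kHz > fs/2 = 8.4 kHz, folds to fs − 15.7 kHz = 1.1 kHz.
Distinct values: {1.1 kHz, 1.2 kHz, 5.2 kHz, 5.5 kHz}.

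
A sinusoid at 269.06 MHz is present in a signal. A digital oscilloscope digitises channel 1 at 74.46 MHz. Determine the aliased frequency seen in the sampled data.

28.78 MHz

269.06 MHz mod fs = 45.68 MHz.
45.68 MHz > fs/2 = 37.23 MHz, folds to fs − 45.68 MHz = 28.78 MHz.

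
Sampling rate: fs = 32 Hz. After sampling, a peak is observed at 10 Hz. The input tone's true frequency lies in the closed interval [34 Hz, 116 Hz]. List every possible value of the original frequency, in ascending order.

Frequencies that alias to 10 Hz are k·fs ± 10 Hz for integer k ≥ 0.
k=0: 10 Hz.
k=1: 22 Hz, 42 Hz.
k=2: 54 Hz, 74 Hz.
k=3: 86 Hz, 106 Hz.
k=4: 118 Hz, 138 Hz.
Within [34 Hz, 116 Hz]: 42 Hz, 54 Hz, 74 Hz, 86 Hz, 106 Hz.

42 Hz, 54 Hz, 74 Hz, 86 Hz, 106 Hz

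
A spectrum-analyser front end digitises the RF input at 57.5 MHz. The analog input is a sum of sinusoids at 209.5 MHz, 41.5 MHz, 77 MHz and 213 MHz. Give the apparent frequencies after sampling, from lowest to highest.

16 MHz, 17 MHz, 19.5 MHz, 20.5 MHz

fs/2 = 28.75 MHz.
209.5 MHz mod fs = 37 MHz.
37 MHz > fs/2 = 28.75 MHz, folds to fs − 37 MHz = 20.5 MHz.
41.5 MHz > fs/2 = 28.75 MHz, folds to fs − 41.5 MHz = 16 MHz.
77 MHz mod fs = 19.5 MHz.
19.5 MHz ≤ fs/2 = 28.75 MHz, appears at 19.5 MHz.
213 MHz mod fs = 40.5 MHz.
40.5 MHz > fs/2 = 28.75 MHz, folds to fs − 40.5 MHz = 17 MHz.
Distinct values: {16 MHz, 17 MHz, 19.5 MHz, 20.5 MHz}.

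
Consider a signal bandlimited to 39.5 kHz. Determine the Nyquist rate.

79 kHz

Nyquist rate = 2 × 39.5 kHz = 79 kHz.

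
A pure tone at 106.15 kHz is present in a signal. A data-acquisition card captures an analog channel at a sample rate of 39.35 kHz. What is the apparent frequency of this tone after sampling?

11.9 kHz

106.15 kHz mod fs = 27.45 kHz.
27.45 kHz > fs/2 = 19.675 kHz, folds to fs − 27.45 kHz = 11.9 kHz.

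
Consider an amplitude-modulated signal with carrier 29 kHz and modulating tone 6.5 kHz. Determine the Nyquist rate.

71 kHz

AM sidebands sit at fc ± fm = 22.5 kHz and 35.5 kHz.
Highest-frequency component: 35.5 kHz.
Nyquist rate = 2 × 35.5 kHz = 71 kHz.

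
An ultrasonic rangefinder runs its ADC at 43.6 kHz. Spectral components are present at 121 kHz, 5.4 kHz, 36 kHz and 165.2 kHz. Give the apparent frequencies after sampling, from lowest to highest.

fs/2 = 21.8 kHz.
121 kHz mod fs = 33.8 kHz.
33.8 kHz > fs/2 = 21.8 kHz, folds to fs − 33.8 kHz = 9.8 kHz.
5.4 kHz ≤ fs/2 = 21.8 kHz, passes unchanged.
36 kHz > fs/2 = 21.8 kHz, folds to fs − 36 kHz = 7.6 kHz.
165.2 kHz mod fs = 34.4 kHz.
34.4 kHz > fs/2 = 21.8 kHz, folds to fs − 34.4 kHz = 9.2 kHz.
Distinct values: {5.4 kHz, 7.6 kHz, 9.2 kHz, 9.8 kHz}.

5.4 kHz, 7.6 kHz, 9.2 kHz, 9.8 kHz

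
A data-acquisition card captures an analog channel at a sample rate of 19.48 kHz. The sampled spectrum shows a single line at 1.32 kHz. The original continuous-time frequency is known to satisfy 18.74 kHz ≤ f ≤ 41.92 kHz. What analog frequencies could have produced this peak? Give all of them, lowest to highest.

20.8 kHz, 37.64 kHz, 40.28 kHz

Frequencies that alias to 1.32 kHz are k·fs ± 1.32 kHz for integer k ≥ 0.
k=0: 1.32 kHz.
k=1: 18.16 kHz, 20.8 kHz.
k=2: 37.64 kHz, 40.28 kHz.
k=3: 57.12 kHz, 59.76 kHz.
Within [18.74 kHz, 41.92 kHz]: 20.8 kHz, 37.64 kHz, 40.28 kHz.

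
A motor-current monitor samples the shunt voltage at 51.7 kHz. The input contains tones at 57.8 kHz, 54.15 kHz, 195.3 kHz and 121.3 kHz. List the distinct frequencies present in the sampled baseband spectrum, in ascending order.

2.45 kHz, 6.1 kHz, 11.5 kHz, 17.9 kHz

fs/2 = 25.85 kHz.
57.8 kHz mod fs = 6.1 kHz.
6.1 kHz ≤ fs/2 = 25.85 kHz, appears at 6.1 kHz.
54.15 kHz mod fs = 2.45 kHz.
2.45 kHz ≤ fs/2 = 25.85 kHz, appears at 2.45 kHz.
195.3 kHz mod fs = 40.2 kHz.
40.2 kHz > fs/2 = 25.85 kHz, folds to fs − 40.2 kHz = 11.5 kHz.
121.3 kHz mod fs = 17.9 kHz.
17.9 kHz ≤ fs/2 = 25.85 kHz, appears at 17.9 kHz.
Distinct values: {2.45 kHz, 6.1 kHz, 11.5 kHz, 17.9 kHz}.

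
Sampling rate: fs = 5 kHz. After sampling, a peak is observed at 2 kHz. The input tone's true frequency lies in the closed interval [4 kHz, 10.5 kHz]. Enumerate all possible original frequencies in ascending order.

Frequencies that alias to 2 kHz are k·fs ± 2 kHz for integer k ≥ 0.
k=0: 2 kHz.
k=1: 3 kHz, 7 kHz.
k=2: 8 kHz, 12 kHz.
k=3: 13 kHz, 17 kHz.
Within [4 kHz, 10.5 kHz]: 7 kHz, 8 kHz.

7 kHz, 8 kHz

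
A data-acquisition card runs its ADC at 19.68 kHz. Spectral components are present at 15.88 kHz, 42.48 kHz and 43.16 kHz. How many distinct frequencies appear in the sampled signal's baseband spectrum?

2

fs/2 = 9.84 kHz.
15.88 kHz > fs/2 = 9.84 kHz, folds to fs − 15.88 kHz = 3.8 kHz.
42.48 kHz mod fs = 3.12 kHz.
3.12 kHz ≤ fs/2 = 9.84 kHz, appears at 3.12 kHz.
43.16 kHz mod fs = 3.8 kHz.
3.8 kHz ≤ fs/2 = 9.84 kHz, appears at 3.8 kHz.
Distinct values: {3.12 kHz, 3.8 kHz} → 2.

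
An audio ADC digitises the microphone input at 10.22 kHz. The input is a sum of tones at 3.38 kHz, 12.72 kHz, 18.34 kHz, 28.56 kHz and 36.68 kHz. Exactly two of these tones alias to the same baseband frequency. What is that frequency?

fs/2 = 5.11 kHz.
3.38 kHz ≤ fs/2 = 5.11 kHz, passes unchanged.
12.72 kHz mod fs = 2.5 kHz.
2.5 kHz ≤ fs/2 = 5.11 kHz, appears at 2.5 kHz.
18.34 kHz mod fs = 8.12 kHz.
8.12 kHz > fs/2 = 5.11 kHz, folds to fs − 8.12 kHz = 2.1 kHz.
28.56 kHz mod fs = 8.12 kHz.
8.12 kHz > fs/2 = 5.11 kHz, folds to fs − 8.12 kHz = 2.1 kHz.
36.68 kHz mod fs = 6.02 kHz.
6.02 kHz > fs/2 = 5.11 kHz, folds to fs − 6.02 kHz = 4.2 kHz.
18.34 kHz and 28.56 kHz both map to 2.1 kHz.

2.1 kHz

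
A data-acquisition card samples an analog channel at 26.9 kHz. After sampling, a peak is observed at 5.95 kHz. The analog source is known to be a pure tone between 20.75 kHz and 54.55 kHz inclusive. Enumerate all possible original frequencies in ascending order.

20.95 kHz, 32.85 kHz, 47.85 kHz

Frequencies that alias to 5.95 kHz are k·fs ± 5.95 kHz for integer k ≥ 0.
k=0: 5.95 kHz.
k=1: 20.95 kHz, 32.85 kHz.
k=2: 47.85 kHz, 59.75 kHz.
k=3: 74.75 kHz, 86.65 kHz.
Within [20.75 kHz, 54.55 kHz]: 20.95 kHz, 32.85 kHz, 47.85 kHz.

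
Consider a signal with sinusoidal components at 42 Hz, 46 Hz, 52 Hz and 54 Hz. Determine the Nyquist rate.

Highest-frequency component: 54 Hz.
Nyquist rate = 2 × 54 Hz = 108 Hz.

108 Hz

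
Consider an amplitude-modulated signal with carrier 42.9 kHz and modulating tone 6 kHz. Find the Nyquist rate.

AM sidebands sit at fc ± fm = 36.9 kHz and 48.9 kHz.
Highest-frequency component: 48.9 kHz.
Nyquist rate = 2 × 48.9 kHz = 97.8 kHz.

97.8 kHz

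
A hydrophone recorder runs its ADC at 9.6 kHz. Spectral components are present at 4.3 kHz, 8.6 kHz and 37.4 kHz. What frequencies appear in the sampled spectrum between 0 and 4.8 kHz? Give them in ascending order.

fs/2 = 4.8 kHz.
4.3 kHz ≤ fs/2 = 4.8 kHz, passes unchanged.
8.6 kHz > fs/2 = 4.8 kHz, folds to fs − 8.6 kHz = 1 kHz.
37.4 kHz mod fs = 8.6 kHz.
8.6 kHz > fs/2 = 4.8 kHz, folds to fs − 8.6 kHz = 1 kHz.
Distinct values: {1 kHz, 4.3 kHz}.

1 kHz, 4.3 kHz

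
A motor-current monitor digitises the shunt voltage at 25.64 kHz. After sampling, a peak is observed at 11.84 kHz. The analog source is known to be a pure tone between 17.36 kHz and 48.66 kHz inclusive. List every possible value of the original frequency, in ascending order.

Frequencies that alias to 11.84 kHz are k·fs ± 11.84 kHz for integer k ≥ 0.
k=0: 11.84 kHz.
k=1: 13.8 kHz, 37.48 kHz.
k=2: 39.44 kHz, 63.12 kHz.
k=3: 65.08 kHz, 88.76 kHz.
Within [17.36 kHz, 48.66 kHz]: 37.48 kHz, 39.44 kHz.

37.48 kHz, 39.44 kHz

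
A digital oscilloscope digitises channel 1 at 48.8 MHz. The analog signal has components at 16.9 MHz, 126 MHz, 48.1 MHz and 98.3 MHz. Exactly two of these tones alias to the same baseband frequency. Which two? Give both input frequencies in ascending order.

fs/2 = 24.4 MHz.
16.9 MHz ≤ fs/2 = 24.4 MHz, passes unchanged.
126 MHz mod fs = 28.4 MHz.
28.4 MHz > fs/2 = 24.4 MHz, folds to fs − 28.4 MHz = 20.4 MHz.
48.1 MHz > fs/2 = 24.4 MHz, folds to fs − 48.1 MHz = 0.7 MHz.
98.3 MHz mod fs = 0.7 MHz.
0.7 MHz ≤ fs/2 = 24.4 MHz, appears at 0.7 MHz.
48.1 MHz and 98.3 MHz both map to 0.7 MHz.

48.1 MHz, 98.3 MHz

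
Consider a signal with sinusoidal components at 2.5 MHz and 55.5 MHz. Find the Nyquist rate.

Highest-frequency component: 55.5 MHz.
Nyquist rate = 2 × 55.5 MHz = 111 MHz.

111 MHz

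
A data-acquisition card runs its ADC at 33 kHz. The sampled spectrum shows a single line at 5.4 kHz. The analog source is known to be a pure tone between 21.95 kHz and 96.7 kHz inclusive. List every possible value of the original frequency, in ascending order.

Frequencies that alias to 5.4 kHz are k·fs ± 5.4 kHz for integer k ≥ 0.
k=0: 5.4 kHz.
k=1: 27.6 kHz, 38.4 kHz.
k=2: 60.6 kHz, 71.4 kHz.
k=3: 93.6 kHz, 104.4 kHz.
k=4: 126.6 kHz, 137.4 kHz.
Within [21.95 kHz, 96.7 kHz]: 27.6 kHz, 38.4 kHz, 60.6 kHz, 71.4 kHz, 93.6 kHz.

27.6 kHz, 38.4 kHz, 60.6 kHz, 71.4 kHz, 93.6 kHz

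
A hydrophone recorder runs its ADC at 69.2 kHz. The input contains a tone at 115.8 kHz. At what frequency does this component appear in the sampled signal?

22.6 kHz

115.8 kHz mod fs = 46.6 kHz.
46.6 kHz > fs/2 = 34.6 kHz, folds to fs − 46.6 kHz = 22.6 kHz.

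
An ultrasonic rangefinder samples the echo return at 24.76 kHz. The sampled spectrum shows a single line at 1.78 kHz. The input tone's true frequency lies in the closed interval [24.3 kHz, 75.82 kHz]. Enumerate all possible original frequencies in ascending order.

Frequencies that alias to 1.78 kHz are k·fs ± 1.78 kHz for integer k ≥ 0.
k=0: 1.78 kHz.
k=1: 22.98 kHz, 26.54 kHz.
k=2: 47.74 kHz, 51.3 kHz.
k=3: 72.5 kHz, 76.06 kHz.
k=4: 97.26 kHz, 100.82 kHz.
Within [24.3 kHz, 75.82 kHz]: 26.54 kHz, 47.74 kHz, 51.3 kHz, 72.5 kHz.

26.54 kHz, 47.74 kHz, 51.3 kHz, 72.5 kHz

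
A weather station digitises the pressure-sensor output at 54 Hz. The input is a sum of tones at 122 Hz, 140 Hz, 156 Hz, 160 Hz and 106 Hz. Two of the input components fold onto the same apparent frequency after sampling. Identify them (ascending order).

106 Hz, 160 Hz

fs/2 = 27 Hz.
122 Hz mod fs = 14 Hz.
14 Hz ≤ fs/2 = 27 Hz, appears at 14 Hz.
140 Hz mod fs = 32 Hz.
32 Hz > fs/2 = 27 Hz, folds to fs − 32 Hz = 22 Hz.
156 Hz mod fs = 48 Hz.
48 Hz > fs/2 = 27 Hz, folds to fs − 48 Hz = 6 Hz.
160 Hz mod fs = 52 Hz.
52 Hz > fs/2 = 27 Hz, folds to fs − 52 Hz = 2 Hz.
106 Hz mod fs = 52 Hz.
52 Hz > fs/2 = 27 Hz, folds to fs − 52 Hz = 2 Hz.
106 Hz and 160 Hz both map to 2 Hz.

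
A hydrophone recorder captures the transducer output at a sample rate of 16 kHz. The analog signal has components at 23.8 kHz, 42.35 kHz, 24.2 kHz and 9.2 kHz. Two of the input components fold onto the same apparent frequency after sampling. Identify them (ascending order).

23.8 kHz, 24.2 kHz

fs/2 = 8 kHz.
23.8 kHz mod fs = 7.8 kHz.
7.8 kHz ≤ fs/2 = 8 kHz, appears at 7.8 kHz.
42.35 kHz mod fs = 10.35 kHz.
10.35 kHz > fs/2 = 8 kHz, folds to fs − 10.35 kHz = 5.65 kHz.
24.2 kHz mod fs = 8.2 kHz.
8.2 kHz > fs/2 = 8 kHz, folds to fs − 8.2 kHz = 7.8 kHz.
9.2 kHz > fs/2 = 8 kHz, folds to fs − 9.2 kHz = 6.8 kHz.
23.8 kHz and 24.2 kHz both map to 7.8 kHz.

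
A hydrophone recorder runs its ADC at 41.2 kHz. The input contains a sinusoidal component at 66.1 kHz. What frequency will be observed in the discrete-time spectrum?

66.1 kHz mod fs = 24.9 kHz.
24.9 kHz > fs/2 = 20.6 kHz, folds to fs − 24.9 kHz = 16.3 kHz.

16.3 kHz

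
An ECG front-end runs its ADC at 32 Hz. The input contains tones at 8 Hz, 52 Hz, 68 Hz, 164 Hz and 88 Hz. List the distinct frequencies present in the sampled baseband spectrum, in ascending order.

4 Hz, 8 Hz, 12 Hz

fs/2 = 16 Hz.
8 Hz ≤ fs/2 = 16 Hz, passes unchanged.
52 Hz mod fs = 20 Hz.
20 Hz > fs/2 = 16 Hz, folds to fs − 20 Hz = 12 Hz.
68 Hz mod fs = 4 Hz.
4 Hz ≤ fs/2 = 16 Hz, appears at 4 Hz.
164 Hz mod fs = 4 Hz.
4 Hz ≤ fs/2 = 16 Hz, appears at 4 Hz.
88 Hz mod fs = 24 Hz.
24 Hz > fs/2 = 16 Hz, folds to fs − 24 Hz = 8 Hz.
Distinct values: {4 Hz, 8 Hz, 12 Hz}.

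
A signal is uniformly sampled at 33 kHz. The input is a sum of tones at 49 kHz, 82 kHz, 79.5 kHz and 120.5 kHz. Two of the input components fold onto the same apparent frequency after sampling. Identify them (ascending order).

fs/2 = 16.5 kHz.
49 kHz mod fs = 16 kHz.
16 kHz ≤ fs/2 = 16.5 kHz, appears at 16 kHz.
82 kHz mod fs = 16 kHz.
16 kHz ≤ fs/2 = 16.5 kHz, appears at 16 kHz.
79.5 kHz mod fs = 13.5 kHz.
13.5 kHz ≤ fs/2 = 16.5 kHz, appears at 13.5 kHz.
120.5 kHz mod fs = 21.5 kHz.
21.5 kHz > fs/2 = 16.5 kHz, folds to fs − 21.5 kHz = 11.5 kHz.
49 kHz and 82 kHz both map to 16 kHz.

49 kHz, 82 kHz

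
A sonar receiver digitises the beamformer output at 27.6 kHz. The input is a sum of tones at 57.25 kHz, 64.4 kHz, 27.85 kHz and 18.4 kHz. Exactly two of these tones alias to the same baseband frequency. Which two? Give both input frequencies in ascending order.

fs/2 = 13.8 kHz.
57.25 kHz mod fs = 2.05 kHz.
2.05 kHz ≤ fs/2 = 13.8 kHz, appears at 2.05 kHz.
64.4 kHz mod fs = 9.2 kHz.
9.2 kHz ≤ fs/2 = 13.8 kHz, appears at 9.2 kHz.
27.85 kHz mod fs = 0.25 kHz.
0.25 kHz ≤ fs/2 = 13.8 kHz, appears at 0.25 kHz.
18.4 kHz > fs/2 = 13.8 kHz, folds to fs − 18.4 kHz = 9.2 kHz.
18.4 kHz and 64.4 kHz both map to 9.2 kHz.

18.4 kHz, 64.4 kHz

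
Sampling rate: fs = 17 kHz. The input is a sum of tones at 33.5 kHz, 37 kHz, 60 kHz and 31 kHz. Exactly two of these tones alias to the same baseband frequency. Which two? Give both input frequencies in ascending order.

fs/2 = 8.5 kHz.
33.5 kHz mod fs = 16.5 kHz.
16.5 kHz > fs/2 = 8.5 kHz, folds to fs − 16.5 kHz = 0.5 kHz.
37 kHz mod fs = 3 kHz.
3 kHz ≤ fs/2 = 8.5 kHz, appears at 3 kHz.
60 kHz mod fs = 9 kHz.
9 kHz > fs/2 = 8.5 kHz, folds to fs − 9 kHz = 8 kHz.
31 kHz mod fs = 14 kHz.
14 kHz > fs/2 = 8.5 kHz, folds to fs − 14 kHz = 3 kHz.
31 kHz and 37 kHz both map to 3 kHz.

31 kHz, 37 kHz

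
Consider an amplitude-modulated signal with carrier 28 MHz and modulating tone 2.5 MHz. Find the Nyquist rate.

AM sidebands sit at fc ± fm = 25.5 MHz and 30.5 MHz.
Highest-frequency component: 30.5 MHz.
Nyquist rate = 2 × 30.5 MHz = 61 MHz.

61 MHz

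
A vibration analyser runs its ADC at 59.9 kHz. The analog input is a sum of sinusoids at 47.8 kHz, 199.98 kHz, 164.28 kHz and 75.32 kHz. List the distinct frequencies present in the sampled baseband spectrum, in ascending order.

12.1 kHz, 15.42 kHz, 20.28 kHz

fs/2 = 29.95 kHz.
47.8 kHz > fs/2 = 29.95 kHz, folds to fs − 47.8 kHz = 12.1 kHz.
199.98 kHz mod fs = 20.28 kHz.
20.28 kHz ≤ fs/2 = 29.95 kHz, appears at 20.28 kHz.
164.28 kHz mod fs = 44.48 kHz.
44.48 kHz > fs/2 = 29.95 kHz, folds to fs − 44.48 kHz = 15.42 kHz.
75.32 kHz mod fs = 15.42 kHz.
15.42 kHz ≤ fs/2 = 29.95 kHz, appears at 15.42 kHz.
Distinct values: {12.1 kHz, 15.42 kHz, 20.28 kHz}.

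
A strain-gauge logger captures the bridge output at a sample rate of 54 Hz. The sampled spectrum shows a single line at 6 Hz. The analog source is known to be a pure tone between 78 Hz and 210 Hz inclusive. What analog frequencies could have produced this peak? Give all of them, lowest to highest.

Frequencies that alias to 6 Hz are k·fs ± 6 Hz for integer k ≥ 0.
k=0: 6 Hz.
k=1: 48 Hz, 60 Hz.
k=2: 102 Hz, 114 Hz.
k=3: 156 Hz, 168 Hz.
k=4: 210 Hz, 222 Hz.
k=5: 264 Hz, 276 Hz.
Within [78 Hz, 210 Hz]: 102 Hz, 114 Hz, 156 Hz, 168 Hz, 210 Hz.

102 Hz, 114 Hz, 156 Hz, 168 Hz, 210 Hz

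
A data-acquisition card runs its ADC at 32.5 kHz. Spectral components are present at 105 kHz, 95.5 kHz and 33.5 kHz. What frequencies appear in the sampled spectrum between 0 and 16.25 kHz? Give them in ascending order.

1 kHz, 2 kHz, 7.5 kHz

fs/2 = 16.25 kHz.
105 kHz mod fs = 7.5 kHz.
7.5 kHz ≤ fs/2 = 16.25 kHz, appears at 7.5 kHz.
95.5 kHz mod fs = 30.5 kHz.
30.5 kHz > fs/2 = 16.25 kHz, folds to fs − 30.5 kHz = 2 kHz.
33.5 kHz mod fs = 1 kHz.
1 kHz ≤ fs/2 = 16.25 kHz, appears at 1 kHz.
Distinct values: {1 kHz, 2 kHz, 7.5 kHz}.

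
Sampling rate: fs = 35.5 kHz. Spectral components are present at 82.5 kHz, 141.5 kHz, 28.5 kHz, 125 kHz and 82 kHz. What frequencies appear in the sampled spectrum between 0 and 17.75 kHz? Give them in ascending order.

fs/2 = 17.75 kHz.
82.5 kHz mod fs = 11.5 kHz.
11.5 kHz ≤ fs/2 = 17.75 kHz, appears at 11.5 kHz.
141.5 kHz mod fs = 35 kHz.
35 kHz > fs/2 = 17.75 kHz, folds to fs − 35 kHz = 0.5 kHz.
28.5 kHz > fs/2 = 17.75 kHz, folds to fs − 28.5 kHz = 7 kHz.
125 kHz mod fs = 18.5 kHz.
18.5 kHz > fs/2 = 17.75 kHz, folds to fs − 18.5 kHz = 17 kHz.
82 kHz mod fs = 11 kHz.
11 kHz ≤ fs/2 = 17.75 kHz, appears at 11 kHz.
Distinct values: {0.5 kHz, 7 kHz, 11 kHz, 11.5 kHz, 17 kHz}.

0.5 kHz, 7 kHz, 11 kHz, 11.5 kHz, 17 kHz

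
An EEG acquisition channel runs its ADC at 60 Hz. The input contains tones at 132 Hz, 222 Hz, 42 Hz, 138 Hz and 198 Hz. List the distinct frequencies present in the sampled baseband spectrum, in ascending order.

fs/2 = 30 Hz.
132 Hz mod fs = 12 Hz.
12 Hz ≤ fs/2 = 30 Hz, appears at 12 Hz.
222 Hz mod fs = 42 Hz.
42 Hz > fs/2 = 30 Hz, folds to fs − 42 Hz = 18 Hz.
42 Hz > fs/2 = 30 Hz, folds to fs − 42 Hz = 18 Hz.
138 Hz mod fs = 18 Hz.
18 Hz ≤ fs/2 = 30 Hz, appears at 18 Hz.
198 Hz mod fs = 18 Hz.
18 Hz ≤ fs/2 = 30 Hz, appears at 18 Hz.
Distinct values: {12 Hz, 18 Hz}.

12 Hz, 18 Hz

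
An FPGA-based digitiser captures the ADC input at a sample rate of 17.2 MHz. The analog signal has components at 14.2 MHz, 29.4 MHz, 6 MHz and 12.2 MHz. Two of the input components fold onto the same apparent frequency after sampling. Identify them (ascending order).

12.2 MHz, 29.4 MHz

fs/2 = 8.6 MHz.
14.2 MHz > fs/2 = 8.6 MHz, folds to fs − 14.2 MHz = 3 MHz.
29.4 MHz mod fs = 12.2 MHz.
12.2 MHz > fs/2 = 8.6 MHz, folds to fs − 12.2 MHz = 5 MHz.
6 MHz ≤ fs/2 = 8.6 MHz, passes unchanged.
12.2 MHz > fs/2 = 8.6 MHz, folds to fs − 12.2 MHz = 5 MHz.
12.2 MHz and 29.4 MHz both map to 5 MHz.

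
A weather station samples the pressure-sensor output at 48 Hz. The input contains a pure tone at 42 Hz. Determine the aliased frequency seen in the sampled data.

6 Hz

42 Hz > fs/2 = 24 Hz, folds to fs − 42 Hz = 6 Hz.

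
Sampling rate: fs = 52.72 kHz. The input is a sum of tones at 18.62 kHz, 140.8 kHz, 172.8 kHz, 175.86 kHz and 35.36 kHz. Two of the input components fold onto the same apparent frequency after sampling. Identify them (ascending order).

35.36 kHz, 140.8 kHz

fs/2 = 26.36 kHz.
18.62 kHz ≤ fs/2 = 26.36 kHz, passes unchanged.
140.8 kHz mod fs = 35.36 kHz.
35.36 kHz > fs/2 = 26.36 kHz, folds to fs − 35.36 kHz = 17.36 kHz.
172.8 kHz mod fs = 14.64 kHz.
14.64 kHz ≤ fs/2 = 26.36 kHz, appears at 14.64 kHz.
175.86 kHz mod fs = 17.7 kHz.
17.7 kHz ≤ fs/2 = 26.36 kHz, appears at 17.7 kHz.
35.36 kHz > fs/2 = 26.36 kHz, folds to fs − 35.36 kHz = 17.36 kHz.
35.36 kHz and 140.8 kHz both map to 17.36 kHz.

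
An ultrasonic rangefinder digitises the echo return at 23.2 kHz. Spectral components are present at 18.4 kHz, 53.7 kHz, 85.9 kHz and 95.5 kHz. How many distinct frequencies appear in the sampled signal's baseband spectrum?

4

fs/2 = 11.6 kHz.
18.4 kHz > fs/2 = 11.6 kHz, folds to fs − 18.4 kHz = 4.8 kHz.
53.7 kHz mod fs = 7.3 kHz.
7.3 kHz ≤ fs/2 = 11.6 kHz, appears at 7.3 kHz.
85.9 kHz mod fs = 16.3 kHz.
16.3 kHz > fs/2 = 11.6 kHz, folds to fs − 16.3 kHz = 6.9 kHz.
95.5 kHz mod fs = 2.7 kHz.
2.7 kHz ≤ fs/2 = 11.6 kHz, appears at 2.7 kHz.
Distinct values: {2.7 kHz, 4.8 kHz, 6.9 kHz, 7.3 kHz} → 4.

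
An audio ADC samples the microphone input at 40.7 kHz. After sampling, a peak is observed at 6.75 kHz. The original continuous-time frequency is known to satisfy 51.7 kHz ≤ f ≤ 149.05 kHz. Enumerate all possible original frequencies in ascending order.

74.65 kHz, 88.15 kHz, 115.35 kHz, 128.85 kHz

Frequencies that alias to 6.75 kHz are k·fs ± 6.75 kHz for integer k ≥ 0.
k=0: 6.75 kHz.
k=1: 33.95 kHz, 47.45 kHz.
k=2: 74.65 kHz, 88.15 kHz.
k=3: 115.35 kHz, 128.85 kHz.
k=4: 156.05 kHz, 169.55 kHz.
Within [51.7 kHz, 149.05 kHz]: 74.65 kHz, 88.15 kHz, 115.35 kHz, 128.85 kHz.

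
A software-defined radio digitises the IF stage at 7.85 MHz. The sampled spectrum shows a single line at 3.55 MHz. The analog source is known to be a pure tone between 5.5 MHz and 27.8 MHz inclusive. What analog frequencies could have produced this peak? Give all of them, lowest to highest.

11.4 MHz, 12.15 MHz, 19.25 MHz, 20 MHz, 27.1 MHz

Frequencies that alias to 3.55 MHz are k·fs ± 3.55 MHz for integer k ≥ 0.
k=0: 3.55 MHz.
k=1: 4.3 MHz, 11.4 MHz.
k=2: 12.15 MHz, 19.25 MHz.
k=3: 20 MHz, 27.1 MHz.
k=4: 27.85 MHz, 34.95 MHz.
Within [5.5 MHz, 27.8 MHz]: 11.4 MHz, 12.15 MHz, 19.25 MHz, 20 MHz, 27.1 MHz.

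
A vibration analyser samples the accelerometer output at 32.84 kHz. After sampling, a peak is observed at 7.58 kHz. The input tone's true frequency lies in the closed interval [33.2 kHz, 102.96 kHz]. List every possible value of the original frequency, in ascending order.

Frequencies that alias to 7.58 kHz are k·fs ± 7.58 kHz for integer k ≥ 0.
k=0: 7.58 kHz.
k=1: 25.26 kHz, 40.42 kHz.
k=2: 58.1 kHz, 73.26 kHz.
k=3: 90.94 kHz, 106.1 kHz.
k=4: 123.78 kHz, 138.94 kHz.
Within [33.2 kHz, 102.96 kHz]: 40.42 kHz, 58.1 kHz, 73.26 kHz, 90.94 kHz.

40.42 kHz, 58.1 kHz, 73.26 kHz, 90.94 kHz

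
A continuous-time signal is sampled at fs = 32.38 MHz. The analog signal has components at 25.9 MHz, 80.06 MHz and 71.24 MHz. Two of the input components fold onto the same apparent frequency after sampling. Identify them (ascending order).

fs/2 = 16.19 MHz.
25.9 MHz > fs/2 = 16.19 MHz, folds to fs − 25.9 MHz = 6.48 MHz.
80.06 MHz mod fs = 15.3 MHz.
15.3 MHz ≤ fs/2 = 16.19 MHz, appears at 15.3 MHz.
71.24 MHz mod fs = 6.48 MHz.
6.48 MHz ≤ fs/2 = 16.19 MHz, appears at 6.48 MHz.
25.9 MHz and 71.24 MHz both map to 6.48 MHz.

25.9 MHz, 71.24 MHz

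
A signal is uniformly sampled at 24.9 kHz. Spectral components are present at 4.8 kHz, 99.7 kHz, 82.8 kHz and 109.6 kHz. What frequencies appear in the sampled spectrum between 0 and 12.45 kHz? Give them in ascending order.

fs/2 = 12.45 kHz.
4.8 kHz ≤ fs/2 = 12.45 kHz, passes unchanged.
99.7 kHz mod fs = 0.1 kHz.
0.1 kHz ≤ fs/2 = 12.45 kHz, appears at 0.1 kHz.
82.8 kHz mod fs = 8.1 kHz.
8.1 kHz ≤ fs/2 = 12.45 kHz, appears at 8.1 kHz.
109.6 kHz mod fs = 10 kHz.
10 kHz ≤ fs/2 = 12.45 kHz, appears at 10 kHz.
Distinct values: {0.1 kHz, 4.8 kHz, 8.1 kHz, 10 kHz}.

0.1 kHz, 4.8 kHz, 8.1 kHz, 10 kHz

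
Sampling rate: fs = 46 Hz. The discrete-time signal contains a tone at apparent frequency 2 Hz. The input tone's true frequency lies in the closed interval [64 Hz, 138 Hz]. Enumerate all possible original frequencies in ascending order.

Frequencies that alias to 2 Hz are k·fs ± 2 Hz for integer k ≥ 0.
k=0: 2 Hz.
k=1: 44 Hz, 48 Hz.
k=2: 90 Hz, 94 Hz.
k=3: 136 Hz, 140 Hz.
k=4: 182 Hz, 186 Hz.
Within [64 Hz, 138 Hz]: 90 Hz, 94 Hz, 136 Hz.

90 Hz, 94 Hz, 136 Hz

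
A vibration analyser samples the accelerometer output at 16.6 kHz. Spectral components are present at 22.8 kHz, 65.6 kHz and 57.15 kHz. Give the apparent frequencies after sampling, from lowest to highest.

fs/2 = 8.3 kHz.
22.8 kHz mod fs = 6.2 kHz.
6.2 kHz ≤ fs/2 = 8.3 kHz, appears at 6.2 kHz.
65.6 kHz mod fs = 15.8 kHz.
15.8 kHz > fs/2 = 8.3 kHz, folds to fs − 15.8 kHz = 0.8 kHz.
57.15 kHz mod fs = 7.35 kHz.
7.35 kHz ≤ fs/2 = 8.3 kHz, appears at 7.35 kHz.
Distinct values: {0.8 kHz, 6.2 kHz, 7.35 kHz}.

0.8 kHz, 6.2 kHz, 7.35 kHz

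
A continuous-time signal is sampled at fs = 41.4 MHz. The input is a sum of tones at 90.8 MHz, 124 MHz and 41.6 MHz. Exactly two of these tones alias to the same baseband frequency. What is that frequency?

fs/2 = 20.7 MHz.
90.8 MHz mod fs = 8 MHz.
8 MHz ≤ fs/2 = 20.7 MHz, appears at 8 MHz.
124 MHz mod fs = 41.2 MHz.
41.2 MHz > fs/2 = 20.7 MHz, folds to fs − 41.2 MHz = 0.2 MHz.
41.6 MHz mod fs = 0.2 MHz.
0.2 MHz ≤ fs/2 = 20.7 MHz, appears at 0.2 MHz.
41.6 MHz and 124 MHz both map to 0.2 MHz.

0.2 MHz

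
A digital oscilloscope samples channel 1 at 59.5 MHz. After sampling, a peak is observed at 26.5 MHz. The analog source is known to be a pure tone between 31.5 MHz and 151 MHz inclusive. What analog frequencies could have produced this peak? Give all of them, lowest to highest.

33 MHz, 86 MHz, 92.5 MHz, 145.5 MHz

Frequencies that alias to 26.5 MHz are k·fs ± 26.5 MHz for integer k ≥ 0.
k=0: 26.5 MHz.
k=1: 33 MHz, 86 MHz.
k=2: 92.5 MHz, 145.5 MHz.
k=3: 152 MHz, 205 MHz.
Within [31.5 MHz, 151 MHz]: 33 MHz, 86 MHz, 92.5 MHz, 145.5 MHz.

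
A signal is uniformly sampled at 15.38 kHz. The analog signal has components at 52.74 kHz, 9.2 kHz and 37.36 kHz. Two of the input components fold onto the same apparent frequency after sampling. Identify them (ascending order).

37.36 kHz, 52.74 kHz

fs/2 = 7.69 kHz.
52.74 kHz mod fs = 6.6 kHz.
6.6 kHz ≤ fs/2 = 7.69 kHz, appears at 6.6 kHz.
9.2 kHz > fs/2 = 7.69 kHz, folds to fs − 9.2 kHz = 6.18 kHz.
37.36 kHz mod fs = 6.6 kHz.
6.6 kHz ≤ fs/2 = 7.69 kHz, appears at 6.6 kHz.
37.36 kHz and 52.74 kHz both map to 6.6 kHz.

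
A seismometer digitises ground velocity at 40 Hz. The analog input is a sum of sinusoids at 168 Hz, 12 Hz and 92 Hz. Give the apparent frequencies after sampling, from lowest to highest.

fs/2 = 20 Hz.
168 Hz mod fs = 8 Hz.
8 Hz ≤ fs/2 = 20 Hz, appears at 8 Hz.
12 Hz ≤ fs/2 = 20 Hz, passes unchanged.
92 Hz mod fs = 12 Hz.
12 Hz ≤ fs/2 = 20 Hz, appears at 12 Hz.
Distinct values: {8 Hz, 12 Hz}.

8 Hz, 12 Hz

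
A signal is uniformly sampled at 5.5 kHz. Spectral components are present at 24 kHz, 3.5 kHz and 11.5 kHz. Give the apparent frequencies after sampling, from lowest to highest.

0.5 kHz, 2 kHz

fs/2 = 2.75 kHz.
24 kHz mod fs = 2 kHz.
2 kHz ≤ fs/2 = 2.75 kHz, appears at 2 kHz.
3.5 kHz > fs/2 = 2.75 kHz, folds to fs − 3.5 kHz = 2 kHz.
11.5 kHz mod fs = 0.5 kHz.
0.5 kHz ≤ fs/2 = 2.75 kHz, appears at 0.5 kHz.
Distinct values: {0.5 kHz, 2 kHz}.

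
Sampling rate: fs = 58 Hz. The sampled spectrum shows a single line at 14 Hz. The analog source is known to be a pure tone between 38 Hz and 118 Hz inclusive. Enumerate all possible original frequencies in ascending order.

44 Hz, 72 Hz, 102 Hz

Frequencies that alias to 14 Hz are k·fs ± 14 Hz for integer k ≥ 0.
k=0: 14 Hz.
k=1: 44 Hz, 72 Hz.
k=2: 102 Hz, 130 Hz.
k=3: 160 Hz, 188 Hz.
Within [38 Hz, 118 Hz]: 44 Hz, 72 Hz, 102 Hz.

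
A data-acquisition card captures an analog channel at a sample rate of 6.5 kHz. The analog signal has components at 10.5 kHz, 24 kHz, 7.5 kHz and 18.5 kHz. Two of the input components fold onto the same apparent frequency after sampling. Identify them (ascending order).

7.5 kHz, 18.5 kHz

fs/2 = 3.25 kHz.
10.5 kHz mod fs = 4 kHz.
4 kHz > fs/2 = 3.25 kHz, folds to fs − 4 kHz = 2.5 kHz.
24 kHz mod fs = 4.5 kHz.
4.5 kHz > fs/2 = 3.25 kHz, folds to fs − 4.5 kHz = 2 kHz.
7.5 kHz mod fs = 1 kHz.
1 kHz ≤ fs/2 = 3.25 kHz, appears at 1 kHz.
18.5 kHz mod fs = 5.5 kHz.
5.5 kHz > fs/2 = 3.25 kHz, folds to fs − 5.5 kHz = 1 kHz.
7.5 kHz and 18.5 kHz both map to 1 kHz.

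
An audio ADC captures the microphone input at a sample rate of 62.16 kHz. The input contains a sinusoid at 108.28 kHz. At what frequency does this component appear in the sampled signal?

16.04 kHz

108.28 kHz mod fs = 46.12 kHz.
46.12 kHz > fs/2 = 31.08 kHz, folds to fs − 46.12 kHz = 16.04 kHz.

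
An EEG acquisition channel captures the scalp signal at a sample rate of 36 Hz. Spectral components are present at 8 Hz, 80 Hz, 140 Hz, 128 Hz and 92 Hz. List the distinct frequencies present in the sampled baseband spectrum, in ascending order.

fs/2 = 18 Hz.
8 Hz ≤ fs/2 = 18 Hz, passes unchanged.
80 Hz mod fs = 8 Hz.
8 Hz ≤ fs/2 = 18 Hz, appears at 8 Hz.
140 Hz mod fs = 32 Hz.
32 Hz > fs/2 = 18 Hz, folds to fs − 32 Hz = 4 Hz.
128 Hz mod fs = 20 Hz.
20 Hz > fs/2 = 18 Hz, folds to fs − 20 Hz = 16 Hz.
92 Hz mod fs = 20 Hz.
20 Hz > fs/2 = 18 Hz, folds to fs − 20 Hz = 16 Hz.
Distinct values: {4 Hz, 8 Hz, 16 Hz}.

4 Hz, 8 Hz, 16 Hz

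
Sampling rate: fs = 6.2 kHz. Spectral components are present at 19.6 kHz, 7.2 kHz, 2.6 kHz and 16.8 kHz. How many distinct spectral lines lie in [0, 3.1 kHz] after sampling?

fs/2 = 3.1 kHz.
19.6 kHz mod fs = 1 kHz.
1 kHz ≤ fs/2 = 3.1 kHz, appears at 1 kHz.
7.2 kHz mod fs = 1 kHz.
1 kHz ≤ fs/2 = 3.1 kHz, appears at 1 kHz.
2.6 kHz ≤ fs/2 = 3.1 kHz, passes unchanged.
16.8 kHz mod fs = 4.4 kHz.
4.4 kHz > fs/2 = 3.1 kHz, folds to fs − 4.4 kHz = 1.8 kHz.
Distinct values: {1 kHz, 1.8 kHz, 2.6 kHz} → 3.

3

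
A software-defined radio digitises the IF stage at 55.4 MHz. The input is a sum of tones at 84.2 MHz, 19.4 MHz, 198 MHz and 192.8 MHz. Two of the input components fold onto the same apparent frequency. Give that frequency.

fs/2 = 27.7 MHz.
84.2 MHz mod fs = 28.8 MHz.
28.8 MHz > fs/2 = 27.7 MHz, folds to fs − 28.8 MHz = 26.6 MHz.
19.4 MHz ≤ fs/2 = 27.7 MHz, passes unchanged.
198 MHz mod fs = 31.8 MHz.
31.8 MHz > fs/2 = 27.7 MHz, folds to fs − 31.8 MHz = 23.6 MHz.
192.8 MHz mod fs = 26.6 MHz.
26.6 MHz ≤ fs/2 = 27.7 MHz, appears at 26.6 MHz.
84.2 MHz and 192.8 MHz both map to 26.6 MHz.

26.6 MHz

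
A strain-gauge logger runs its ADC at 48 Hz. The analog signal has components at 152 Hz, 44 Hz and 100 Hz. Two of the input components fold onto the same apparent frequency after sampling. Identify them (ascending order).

44 Hz, 100 Hz

fs/2 = 24 Hz.
152 Hz mod fs = 8 Hz.
8 Hz ≤ fs/2 = 24 Hz, appears at 8 Hz.
44 Hz > fs/2 = 24 Hz, folds to fs − 44 Hz = 4 Hz.
100 Hz mod fs = 4 Hz.
4 Hz ≤ fs/2 = 24 Hz, appears at 4 Hz.
44 Hz and 100 Hz both map to 4 Hz.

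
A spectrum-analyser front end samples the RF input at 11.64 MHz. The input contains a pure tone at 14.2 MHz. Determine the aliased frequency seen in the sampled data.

14.2 MHz mod fs = 2.56 MHz.
2.56 MHz ≤ fs/2 = 5.82 MHz, appears at 2.56 MHz.

2.56 MHz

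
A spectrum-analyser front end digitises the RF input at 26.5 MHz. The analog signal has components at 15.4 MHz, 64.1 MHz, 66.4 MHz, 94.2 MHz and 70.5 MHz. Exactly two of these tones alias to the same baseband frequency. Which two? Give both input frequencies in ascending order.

fs/2 = 13.25 MHz.
15.4 MHz > fs/2 = 13.25 MHz, folds to fs − 15.4 MHz = 11.1 MHz.
64.1 MHz mod fs = 11.1 MHz.
11.1 MHz ≤ fs/2 = 13.25 MHz, appears at 11.1 MHz.
66.4 MHz mod fs = 13.4 MHz.
13.4 MHz > fs/2 = 13.25 MHz, folds to fs − 13.4 MHz = 13.1 MHz.
94.2 MHz mod fs = 14.7 MHz.
14.7 MHz > fs/2 = 13.25 MHz, folds to fs − 14.7 MHz = 11.8 MHz.
70.5 MHz mod fs = 17.5 MHz.
17.5 MHz > fs/2 = 13.25 MHz, folds to fs − 17.5 MHz = 9 MHz.
15.4 MHz and 64.1 MHz both map to 11.1 MHz.

15.4 MHz, 64.1 MHz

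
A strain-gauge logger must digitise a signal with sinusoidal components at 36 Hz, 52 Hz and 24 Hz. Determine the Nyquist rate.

104 Hz

Highest-frequency component: 52 Hz.
Nyquist rate = 2 × 52 Hz = 104 Hz.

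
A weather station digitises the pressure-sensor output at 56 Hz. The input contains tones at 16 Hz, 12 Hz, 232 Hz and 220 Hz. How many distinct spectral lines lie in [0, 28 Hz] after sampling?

fs/2 = 28 Hz.
16 Hz ≤ fs/2 = 28 Hz, passes unchanged.
12 Hz ≤ fs/2 = 28 Hz, passes unchanged.
232 Hz mod fs = 8 Hz.
8 Hz ≤ fs/2 = 28 Hz, appears at 8 Hz.
220 Hz mod fs = 52 Hz.
52 Hz > fs/2 = 28 Hz, folds to fs − 52 Hz = 4 Hz.
Distinct values: {4 Hz, 8 Hz, 12 Hz, 16 Hz} → 4.

4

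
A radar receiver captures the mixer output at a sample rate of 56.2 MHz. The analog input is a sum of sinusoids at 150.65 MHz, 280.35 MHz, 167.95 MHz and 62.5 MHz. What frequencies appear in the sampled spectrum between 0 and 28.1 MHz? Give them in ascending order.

0.65 MHz, 6.3 MHz, 17.95 MHz

fs/2 = 28.1 MHz.
150.65 MHz mod fs = 38.25 MHz.
38.25 MHz > fs/2 = 28.1 MHz, folds to fs − 38.25 MHz = 17.95 MHz.
280.35 MHz mod fs = 55.55 MHz.
55.55 MHz > fs/2 = 28.1 MHz, folds to fs − 55.55 MHz = 0.65 MHz.
167.95 MHz mod fs = 55.55 MHz.
55.55 MHz > fs/2 = 28.1 MHz, folds to fs − 55.55 MHz = 0.65 MHz.
62.5 MHz mod fs = 6.3 MHz.
6.3 MHz ≤ fs/2 = 28.1 MHz, appears at 6.3 MHz.
Distinct values: {0.65 MHz, 6.3 MHz, 17.95 MHz}.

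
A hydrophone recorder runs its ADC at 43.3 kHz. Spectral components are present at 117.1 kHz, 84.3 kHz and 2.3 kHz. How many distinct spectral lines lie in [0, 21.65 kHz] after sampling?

fs/2 = 21.65 kHz.
117.1 kHz mod fs = 30.5 kHz.
30.5 kHz > fs/2 = 21.65 kHz, folds to fs − 30.5 kHz = 12.8 kHz.
84.3 kHz mod fs = 41 kHz.
41 kHz > fs/2 = 21.65 kHz, folds to fs − 41 kHz = 2.3 kHz.
2.3 kHz ≤ fs/2 = 21.65 kHz, passes unchanged.
Distinct values: {2.3 kHz, 12.8 kHz} → 2.

2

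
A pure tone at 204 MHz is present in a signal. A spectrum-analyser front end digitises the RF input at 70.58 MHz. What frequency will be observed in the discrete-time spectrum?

204 MHz mod fs = 62.84 MHz.
62.84 MHz > fs/2 = 35.29 MHz, folds to fs − 62.84 MHz = 7.74 MHz.

7.74 MHz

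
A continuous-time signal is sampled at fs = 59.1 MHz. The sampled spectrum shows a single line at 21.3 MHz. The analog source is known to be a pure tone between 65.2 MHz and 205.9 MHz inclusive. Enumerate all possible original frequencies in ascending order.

Frequencies that alias to 21.3 MHz are k·fs ± 21.3 MHz for integer k ≥ 0.
k=0: 21.3 MHz.
k=1: 37.8 MHz, 80.4 MHz.
k=2: 96.9 MHz, 139.5 MHz.
k=3: 156 MHz, 198.6 MHz.
k=4: 215.1 MHz, 257.7 MHz.
Within [65.2 MHz, 205.9 MHz]: 80.4 MHz, 96.9 MHz, 139.5 MHz, 156 MHz, 198.6 MHz.

80.4 MHz, 96.9 MHz, 139.5 MHz, 156 MHz, 198.6 MHz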